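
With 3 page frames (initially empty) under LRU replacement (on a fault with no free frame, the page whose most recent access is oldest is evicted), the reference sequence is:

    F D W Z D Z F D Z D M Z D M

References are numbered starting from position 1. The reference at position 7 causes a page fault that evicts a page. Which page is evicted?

pos 1: F: fault, frames [F]
pos 2: D: fault, frames [F, D]
pos 3: W: fault, frames [F, D, W]
pos 4: Z: fault, evict F, frames [D, W, Z]
pos 5: D: hit
pos 6: Z: hit
pos 7: F: fault, evict W, frames [D, Z, F]
At position 7, page W is evicted.

W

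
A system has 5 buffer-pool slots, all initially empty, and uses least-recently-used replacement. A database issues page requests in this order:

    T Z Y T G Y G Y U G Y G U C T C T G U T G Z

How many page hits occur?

15

T -> fault, frames {T}
Z -> fault, frames {T,Z}
Y -> fault, frames {T,Z,Y}
T -> hit
G -> fault, frames {Z,Y,T,G}
Y -> hit
G -> hit
Y -> hit
U -> fault, frames {Z,T,G,Y,U}
G -> hit
Y -> hit
G -> hit
U -> hit
C -> fault, evict Z, frames {T,Y,G,U,C}
T -> hit
C -> hit
T -> hit
G -> hit
U -> hit
T -> hit
G -> hit
Z -> fault, evict Y, frames {C,U,T,G,Z}
Hits: 15.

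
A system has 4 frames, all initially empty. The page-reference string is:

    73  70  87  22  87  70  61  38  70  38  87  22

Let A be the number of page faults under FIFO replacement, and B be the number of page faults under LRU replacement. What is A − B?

Under FIFO: F F F F . . F F F . F F → 9 faults.
Under LRU: F F F F . . F F . . . F → 7 faults.
A − B = 9 − 7 = 2.

2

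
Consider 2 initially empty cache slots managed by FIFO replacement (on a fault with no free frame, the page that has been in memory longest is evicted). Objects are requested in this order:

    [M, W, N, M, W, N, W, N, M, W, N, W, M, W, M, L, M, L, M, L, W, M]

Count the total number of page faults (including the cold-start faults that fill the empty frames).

M: miss, frames [M]
W: miss, frames [M, W]
N: miss, evict M, frames [W, N]
M: miss, evict W, frames [N, M]
W: miss, evict N, frames [M, W]
N: miss, evict M, frames [W, N]
W: hit
N: hit
M: miss, evict W, frames [N, M]
W: miss, evict N, frames [M, W]
N: miss, evict M, frames [W, N]
W: hit
M: miss, evict W, frames [N, M]
W: miss, evict N, frames [M, W]
M: hit
L: miss, evict M, frames [W, L]
M: miss, evict W, frames [L, M]
L: hit
M: hit
L: hit
W: miss, evict L, frames [M, W]
M: hit
Page faults: 14.

14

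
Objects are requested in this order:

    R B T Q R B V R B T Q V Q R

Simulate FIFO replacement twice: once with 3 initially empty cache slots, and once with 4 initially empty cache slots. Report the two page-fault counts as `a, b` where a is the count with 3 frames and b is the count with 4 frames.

10, 11

3 frames: F F F F F F F . . F F . . F → 10 faults.
4 frames: F F F F . . F F F F F F . F → 11 faults.
11 > 10: adding a frame increased faults — Belady's anomaly.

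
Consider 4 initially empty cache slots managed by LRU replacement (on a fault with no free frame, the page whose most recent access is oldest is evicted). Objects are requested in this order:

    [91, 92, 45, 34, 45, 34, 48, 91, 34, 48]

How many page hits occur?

4

91: miss, frames [91]
92: miss, frames [91, 92]
45: miss, frames [91, 92, 45]
34: miss, frames [91, 92, 45, 34]
45: hit
34: hit
48: miss, evict 91, frames [92, 45, 34, 48]
91: miss, evict 92, frames [45, 34, 48, 91]
34: hit
48: hit
Hits: 4.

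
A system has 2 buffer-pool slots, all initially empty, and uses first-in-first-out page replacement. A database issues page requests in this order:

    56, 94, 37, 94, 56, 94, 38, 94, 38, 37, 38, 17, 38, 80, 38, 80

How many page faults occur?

56 -> miss, frames (56)
94 -> miss, frames (56 94)
37 -> miss, evict 56, frames (94 37)
94 -> hit
56 -> miss, evict 94, frames (37 56)
94 -> miss, evict 37, frames (56 94)
38 -> miss, evict 56, frames (94 38)
94 -> hit
38 -> hit
37 -> miss, evict 94, frames (38 37)
38 -> hit
17 -> miss, evict 38, frames (37 17)
38 -> miss, evict 37, frames (17 38)
80 -> miss, evict 17, frames (38 80)
38 -> hit
80 -> hit
Page faults: 10.

10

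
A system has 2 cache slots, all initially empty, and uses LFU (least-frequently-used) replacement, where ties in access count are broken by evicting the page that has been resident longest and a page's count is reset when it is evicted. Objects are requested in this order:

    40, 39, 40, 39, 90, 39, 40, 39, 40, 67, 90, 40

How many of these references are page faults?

7

40 -> miss, frames (40)
39 -> miss, frames (40 39)
40 -> hit
39 -> hit
90 -> miss, evict 40, frames (39 90)
39 -> hit
40 -> miss, evict 90, frames (39 40)
39 -> hit
40 -> hit
67 -> miss, evict 40, frames (39 67)
90 -> miss, evict 67, frames (39 90)
40 -> miss, evict 90, frames (39 40)
Page faults: 7.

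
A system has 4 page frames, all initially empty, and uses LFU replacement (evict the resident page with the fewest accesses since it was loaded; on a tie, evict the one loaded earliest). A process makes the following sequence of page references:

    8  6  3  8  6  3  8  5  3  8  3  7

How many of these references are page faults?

8 → fault, frames (8)
6 → fault, frames (8 6)
3 → fault, frames (8 6 3)
8 → hit
6 → hit
3 → hit
8 → hit
5 → fault, frames (8 6 3 5)
3 → hit
8 → hit
3 → hit
7 → fault, evict 5, frames (8 6 3 7)
Page faults: 5.

5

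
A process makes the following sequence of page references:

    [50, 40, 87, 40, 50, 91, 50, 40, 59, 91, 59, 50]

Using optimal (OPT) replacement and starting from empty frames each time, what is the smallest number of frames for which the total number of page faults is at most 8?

f=1: 12 faults
f=2: 8 faults
f=3: 5 faults
f=4: 5 faults
f=5: 5 faults
Smallest f with faults ≤ 8 is 2.

2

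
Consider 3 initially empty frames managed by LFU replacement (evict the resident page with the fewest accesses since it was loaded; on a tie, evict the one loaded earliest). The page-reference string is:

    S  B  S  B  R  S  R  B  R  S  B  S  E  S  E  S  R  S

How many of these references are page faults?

S → miss, frames (S)
B → miss, frames (S B)
S → hit
B → hit
R → miss, frames (S B R)
S → hit
R → hit
B → hit
R → hit
S → hit
B → hit
S → hit
E → miss, evict R, frames (S B E)
S → hit
E → hit
S → hit
R → miss, evict E, frames (S B R)
S → hit
Page faults: 5.

5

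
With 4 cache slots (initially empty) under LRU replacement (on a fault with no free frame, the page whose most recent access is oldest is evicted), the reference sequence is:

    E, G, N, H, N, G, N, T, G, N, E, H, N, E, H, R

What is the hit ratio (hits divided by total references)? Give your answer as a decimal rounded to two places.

0.50

E → miss, frames [E]
G → miss, frames [E, G]
N → miss, frames [E, G, N]
H → miss, frames [E, G, N, H]
N → hit
G → hit
N → hit
T → miss, evict E, frames [H, G, N, T]
G → hit
N → hit
E → miss, evict H, frames [T, G, N, E]
H → miss, evict T, frames [G, N, E, H]
N → hit
E → hit
H → hit
R → miss, evict G, frames [N, E, H, R]
Hits: 8 of 16 references → 8/16 = 0.5000.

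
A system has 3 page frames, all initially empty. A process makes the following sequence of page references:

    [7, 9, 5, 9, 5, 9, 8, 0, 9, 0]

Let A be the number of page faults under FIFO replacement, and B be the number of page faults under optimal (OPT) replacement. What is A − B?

1

Under FIFO: F F F . . . F F F . → 6 faults.
Under OPT: F F F . . . F F . . → 5 faults.
A − B = 6 − 5 = 1.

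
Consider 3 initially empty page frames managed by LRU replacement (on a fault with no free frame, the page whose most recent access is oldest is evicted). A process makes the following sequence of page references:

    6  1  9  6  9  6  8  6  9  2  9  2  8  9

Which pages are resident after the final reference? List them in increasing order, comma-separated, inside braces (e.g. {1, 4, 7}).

{2, 8, 9}

6 → miss, frames {6}
1 → miss, frames {6,1}
9 → miss, frames {6,1,9}
6 → hit
9 → hit
6 → hit
8 → miss, evict 1, frames {9,6,8}
6 → hit
9 → hit
2 → miss, evict 8, frames {6,9,2}
9 → hit
2 → hit
8 → miss, evict 6, frames {9,2,8}
9 → hit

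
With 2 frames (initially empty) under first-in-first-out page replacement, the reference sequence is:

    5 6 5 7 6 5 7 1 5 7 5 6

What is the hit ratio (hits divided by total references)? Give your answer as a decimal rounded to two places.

5 → fault, frames {5}
6 → fault, frames {5,6}
5 → hit
7 → fault, evict 5, frames {6,7}
6 → hit
5 → fault, evict 6, frames {7,5}
7 → hit
1 → fault, evict 7, frames {5,1}
5 → hit
7 → fault, evict 5, frames {1,7}
5 → fault, evict 1, frames {7,5}
6 → fault, evict 7, frames {5,6}
Hits: 4 of 12 references → 4/12 = 0.3333.

0.33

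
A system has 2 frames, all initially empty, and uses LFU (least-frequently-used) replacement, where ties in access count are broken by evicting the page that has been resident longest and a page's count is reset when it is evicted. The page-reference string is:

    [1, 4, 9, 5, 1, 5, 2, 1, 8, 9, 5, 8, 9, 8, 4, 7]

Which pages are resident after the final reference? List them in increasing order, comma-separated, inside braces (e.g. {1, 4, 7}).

{5, 7}

1: fault, frames {1}
4: fault, frames {1,4}
9: fault, evict 1, frames {4,9}
5: fault, evict 4, frames {9,5}
1: fault, evict 9, frames {5,1}
5: hit
2: fault, evict 1, frames {5,2}
1: fault, evict 2, frames {5,1}
8: fault, evict 1, frames {5,8}
9: fault, evict 8, frames {5,9}
5: hit
8: fault, evict 9, frames {5,8}
9: fault, evict 8, frames {5,9}
8: fault, evict 9, frames {5,8}
4: fault, evict 8, frames {5,4}
7: fault, evict 4, frames {5,7}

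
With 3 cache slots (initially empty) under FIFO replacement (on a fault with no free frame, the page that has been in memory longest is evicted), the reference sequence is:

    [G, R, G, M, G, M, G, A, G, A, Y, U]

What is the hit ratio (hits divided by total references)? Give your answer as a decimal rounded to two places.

G -> fault, frames [G]
R -> fault, frames [G, R]
G -> hit
M -> fault, frames [G, R, M]
G -> hit
M -> hit
G -> hit
A -> fault, evict G, frames [R, M, A]
G -> fault, evict R, frames [M, A, G]
A -> hit
Y -> fault, evict M, frames [A, G, Y]
U -> fault, evict A, frames [G, Y, U]
Hits: 5 of 12 references → 5/12 = 0.4167.

0.42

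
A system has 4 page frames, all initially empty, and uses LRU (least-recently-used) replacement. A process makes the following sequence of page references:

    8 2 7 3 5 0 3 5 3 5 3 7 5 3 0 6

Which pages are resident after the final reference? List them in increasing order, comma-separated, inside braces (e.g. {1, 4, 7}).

8 → miss, frames (8)
2 → miss, frames (8 2)
7 → miss, frames (8 2 7)
3 → miss, frames (8 2 7 3)
5 → miss, evict 8, frames (2 7 3 5)
0 → miss, evict 2, frames (7 3 5 0)
3 → hit
5 → hit
3 → hit
5 → hit
3 → hit
7 → hit
5 → hit
3 → hit
0 → hit
6 → miss, evict 7, frames (5 3 0 6)

{0, 3, 5, 6}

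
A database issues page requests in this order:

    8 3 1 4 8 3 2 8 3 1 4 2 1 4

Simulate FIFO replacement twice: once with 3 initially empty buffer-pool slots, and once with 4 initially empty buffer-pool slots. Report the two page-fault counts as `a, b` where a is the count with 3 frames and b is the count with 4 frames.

3 frames: F F F F F F F . . F F . . . → 9 faults.
4 frames: F F F F . . F F F F F F . . → 10 faults.
10 > 9: adding a frame increased faults — Belady's anomaly.

9, 10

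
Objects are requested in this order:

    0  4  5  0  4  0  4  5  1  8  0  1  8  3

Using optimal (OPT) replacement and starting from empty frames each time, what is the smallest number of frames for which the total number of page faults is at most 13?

2

f=1: 14 faults
f=2: 9 faults
f=3: 6 faults
f=4: 6 faults
f=5: 6 faults
f=6: 6 faults
Smallest f with faults ≤ 13 is 2.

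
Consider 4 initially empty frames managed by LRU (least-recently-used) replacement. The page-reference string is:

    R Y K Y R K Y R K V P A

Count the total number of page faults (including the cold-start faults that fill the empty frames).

R → miss, frames (R)
Y → miss, frames (R Y)
K → miss, frames (R Y K)
Y → hit
R → hit
K → hit
Y → hit
R → hit
K → hit
V → miss, frames (Y R K V)
P → miss, evict Y, frames (R K V P)
A → miss, evict R, frames (K V P A)
Page faults: 6.

6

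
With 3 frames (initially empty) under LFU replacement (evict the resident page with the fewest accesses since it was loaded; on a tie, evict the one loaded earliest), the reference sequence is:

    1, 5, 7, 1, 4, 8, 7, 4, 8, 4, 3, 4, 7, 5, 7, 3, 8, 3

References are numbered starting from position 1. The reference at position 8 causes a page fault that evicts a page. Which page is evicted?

pos 1: 1: miss, frames (1)
pos 2: 5: miss, frames (1 5)
pos 3: 7: miss, frames (1 5 7)
pos 4: 1: hit
pos 5: 4: miss, evict 5, frames (1 7 4)
pos 6: 8: miss, evict 7, frames (1 4 8)
pos 7: 7: miss, evict 4, frames (1 8 7)
pos 8: 4: miss, evict 8, frames (1 7 4)
At position 8, page 8 is evicted.

8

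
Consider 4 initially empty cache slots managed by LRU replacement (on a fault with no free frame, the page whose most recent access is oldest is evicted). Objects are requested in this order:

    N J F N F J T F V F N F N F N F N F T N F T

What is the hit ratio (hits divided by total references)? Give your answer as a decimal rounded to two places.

N: miss, frames {N}
J: miss, frames {N,J}
F: miss, frames {N,J,F}
N: hit
F: hit
J: hit
T: miss, frames {N,F,J,T}
F: hit
V: miss, evict N, frames {J,T,F,V}
F: hit
N: miss, evict J, frames {T,V,F,N}
F: hit
N: hit
F: hit
N: hit
F: hit
N: hit
F: hit
T: hit
N: hit
F: hit
T: hit
Hits: 16 of 22 references → 16/22 = 0.7273.

0.73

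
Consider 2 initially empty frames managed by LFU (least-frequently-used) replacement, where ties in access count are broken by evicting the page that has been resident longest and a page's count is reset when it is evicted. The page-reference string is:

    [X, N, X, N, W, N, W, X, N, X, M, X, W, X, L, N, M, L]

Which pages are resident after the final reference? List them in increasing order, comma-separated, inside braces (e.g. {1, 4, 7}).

{L, N}

X -> miss, frames (X)
N -> miss, frames (X N)
X -> hit
N -> hit
W -> miss, evict X, frames (N W)
N -> hit
W -> hit
X -> miss, evict W, frames (N X)
N -> hit
X -> hit
M -> miss, evict X, frames (N M)
X -> miss, evict M, frames (N X)
W -> miss, evict X, frames (N W)
X -> miss, evict W, frames (N X)
L -> miss, evict X, frames (N L)
N -> hit
M -> miss, evict L, frames (N M)
L -> miss, evict M, frames (N L)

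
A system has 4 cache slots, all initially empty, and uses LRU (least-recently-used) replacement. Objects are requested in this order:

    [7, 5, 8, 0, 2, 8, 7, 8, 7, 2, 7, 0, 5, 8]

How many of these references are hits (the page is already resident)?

6

7 → fault, frames {7}
5 → fault, frames {7,5}
8 → fault, frames {7,5,8}
0 → fault, frames {7,5,8,0}
2 → fault, evict 7, frames {5,8,0,2}
8 → hit
7 → fault, evict 5, frames {0,2,8,7}
8 → hit
7 → hit
2 → hit
7 → hit
0 → hit
5 → fault, evict 8, frames {2,7,0,5}
8 → fault, evict 2, frames {7,0,5,8}
Hits: 6.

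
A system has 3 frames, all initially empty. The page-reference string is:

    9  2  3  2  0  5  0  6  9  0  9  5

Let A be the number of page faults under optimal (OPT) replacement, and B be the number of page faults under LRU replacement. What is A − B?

Under OPT: F F F . F F . F . . . F → 7 faults.
Under LRU: F F F . F F . F F . . F → 8 faults.
A − B = 7 − 8 = -1.

-1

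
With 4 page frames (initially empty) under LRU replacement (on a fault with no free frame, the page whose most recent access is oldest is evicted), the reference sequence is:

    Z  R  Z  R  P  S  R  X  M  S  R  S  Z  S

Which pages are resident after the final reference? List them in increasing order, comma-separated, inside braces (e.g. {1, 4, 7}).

{M, R, S, Z}

Z → fault, frames {Z}
R → fault, frames {Z,R}
Z → hit
R → hit
P → fault, frames {Z,R,P}
S → fault, frames {Z,R,P,S}
R → hit
X → fault, evict Z, frames {P,S,R,X}
M → fault, evict P, frames {S,R,X,M}
S → hit
R → hit
S → hit
Z → fault, evict X, frames {M,R,S,Z}
S → hit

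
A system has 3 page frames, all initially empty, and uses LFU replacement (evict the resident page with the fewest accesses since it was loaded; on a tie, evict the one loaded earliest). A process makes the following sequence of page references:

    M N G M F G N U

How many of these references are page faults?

M → miss, frames (M)
N → miss, frames (M N)
G → miss, frames (M N G)
M → hit
F → miss, evict N, frames (M G F)
G → hit
N → miss, evict F, frames (M G N)
U → miss, evict N, frames (M G U)
Page faults: 6.

6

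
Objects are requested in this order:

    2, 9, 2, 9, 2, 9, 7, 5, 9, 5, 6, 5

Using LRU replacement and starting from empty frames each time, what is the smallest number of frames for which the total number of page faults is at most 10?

2

f=1: 12 faults
f=2: 6 faults
f=3: 5 faults
f=4: 5 faults
f=5: 5 faults
Smallest f with faults ≤ 10 is 2.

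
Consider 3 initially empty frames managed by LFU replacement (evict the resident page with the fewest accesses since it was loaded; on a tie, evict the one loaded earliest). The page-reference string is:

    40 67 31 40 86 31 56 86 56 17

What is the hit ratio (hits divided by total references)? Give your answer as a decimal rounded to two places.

0.20

40: miss, frames {40}
67: miss, frames {40,67}
31: miss, frames {40,67,31}
40: hit
86: miss, evict 67, frames {40,31,86}
31: hit
56: miss, evict 86, frames {40,31,56}
86: miss, evict 56, frames {40,31,86}
56: miss, evict 86, frames {40,31,56}
17: miss, evict 56, frames {40,31,17}
Hits: 2 of 10 references → 2/10 = 0.2000.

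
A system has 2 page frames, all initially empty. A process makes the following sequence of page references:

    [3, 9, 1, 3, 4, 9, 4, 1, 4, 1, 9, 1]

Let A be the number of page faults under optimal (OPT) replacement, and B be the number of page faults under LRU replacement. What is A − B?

Under OPT: F F F . F F . F . . F . → 7 faults.
Under LRU: F F F F F F . F . . F . → 8 faults.
A − B = 7 − 8 = -1.

-1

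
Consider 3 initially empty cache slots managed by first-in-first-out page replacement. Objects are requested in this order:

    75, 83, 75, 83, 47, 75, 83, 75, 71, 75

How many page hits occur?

5

75: fault, frames [75]
83: fault, frames [75, 83]
75: hit
83: hit
47: fault, frames [75, 83, 47]
75: hit
83: hit
75: hit
71: fault, evict 75, frames [83, 47, 71]
75: fault, evict 83, frames [47, 71, 75]
Hits: 5.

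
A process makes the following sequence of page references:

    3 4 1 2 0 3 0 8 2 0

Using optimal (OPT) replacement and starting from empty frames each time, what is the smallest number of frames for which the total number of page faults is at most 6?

3

f=1: 10 faults
f=2: 7 faults
f=3: 6 faults
f=4: 6 faults
f=5: 6 faults
f=6: 6 faults
Smallest f with faults ≤ 6 is 3.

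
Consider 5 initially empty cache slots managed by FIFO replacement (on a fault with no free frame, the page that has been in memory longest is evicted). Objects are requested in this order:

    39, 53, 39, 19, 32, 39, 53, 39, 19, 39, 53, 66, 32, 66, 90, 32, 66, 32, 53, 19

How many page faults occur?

39: fault, frames {39}
53: fault, frames {39,53}
39: hit
19: fault, frames {39,53,19}
32: fault, frames {39,53,19,32}
39: hit
53: hit
39: hit
19: hit
39: hit
53: hit
66: fault, frames {39,53,19,32,66}
32: hit
66: hit
90: fault, evict 39, frames {53,19,32,66,90}
32: hit
66: hit
32: hit
53: hit
19: hit
Page faults: 6.

6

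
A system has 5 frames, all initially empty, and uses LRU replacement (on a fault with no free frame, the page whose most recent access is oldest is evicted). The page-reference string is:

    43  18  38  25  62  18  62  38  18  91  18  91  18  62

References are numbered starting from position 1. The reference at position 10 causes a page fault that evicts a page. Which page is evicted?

pos 1: 43 -> miss, frames (43)
pos 2: 18 -> miss, frames (43 18)
pos 3: 38 -> miss, frames (43 18 38)
pos 4: 25 -> miss, frames (43 18 38 25)
pos 5: 62 -> miss, frames (43 18 38 25 62)
pos 6: 18 -> hit
pos 7: 62 -> hit
pos 8: 38 -> hit
pos 9: 18 -> hit
pos 10: 91 -> miss, evict 43, frames (25 62 38 18 91)
At position 10, page 43 is evicted.

43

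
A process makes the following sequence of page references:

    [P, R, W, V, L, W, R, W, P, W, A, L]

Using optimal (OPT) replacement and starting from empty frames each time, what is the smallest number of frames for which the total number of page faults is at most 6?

f=1: 12 faults
f=2: 9 faults
f=3: 7 faults
f=4: 6 faults
f=5: 6 faults
f=6: 6 faults
Smallest f with faults ≤ 6 is 4.

4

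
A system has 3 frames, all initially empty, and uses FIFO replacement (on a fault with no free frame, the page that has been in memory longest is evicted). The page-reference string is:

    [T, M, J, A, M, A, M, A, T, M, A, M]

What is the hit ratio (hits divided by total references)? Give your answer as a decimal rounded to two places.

0.50

T → miss, frames {T}
M → miss, frames {T,M}
J → miss, frames {T,M,J}
A → miss, evict T, frames {M,J,A}
M → hit
A → hit
M → hit
A → hit
T → miss, evict M, frames {J,A,T}
M → miss, evict J, frames {A,T,M}
A → hit
M → hit
Hits: 6 of 12 references → 6/12 = 0.5000.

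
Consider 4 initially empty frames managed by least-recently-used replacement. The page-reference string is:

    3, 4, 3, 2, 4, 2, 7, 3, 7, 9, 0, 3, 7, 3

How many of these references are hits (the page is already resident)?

8

3: fault, frames {3}
4: fault, frames {3,4}
3: hit
2: fault, frames {4,3,2}
4: hit
2: hit
7: fault, frames {3,4,2,7}
3: hit
7: hit
9: fault, evict 4, frames {2,3,7,9}
0: fault, evict 2, frames {3,7,9,0}
3: hit
7: hit
3: hit
Hits: 8.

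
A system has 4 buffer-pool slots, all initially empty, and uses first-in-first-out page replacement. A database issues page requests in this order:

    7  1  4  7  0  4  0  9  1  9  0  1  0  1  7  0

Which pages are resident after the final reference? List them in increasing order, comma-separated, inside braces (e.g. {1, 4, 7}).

{0, 4, 7, 9}

7 -> miss, frames (7)
1 -> miss, frames (7 1)
4 -> miss, frames (7 1 4)
7 -> hit
0 -> miss, frames (7 1 4 0)
4 -> hit
0 -> hit
9 -> miss, evict 7, frames (1 4 0 9)
1 -> hit
9 -> hit
0 -> hit
1 -> hit
0 -> hit
1 -> hit
7 -> miss, evict 1, frames (4 0 9 7)
0 -> hit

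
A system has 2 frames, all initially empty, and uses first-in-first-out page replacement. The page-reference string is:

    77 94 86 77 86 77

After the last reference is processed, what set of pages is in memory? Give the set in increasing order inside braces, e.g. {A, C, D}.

{77, 86}

77 → miss, frames {77}
94 → miss, frames {77,94}
86 → miss, evict 77, frames {94,86}
77 → miss, evict 94, frames {86,77}
86 → hit
77 → hit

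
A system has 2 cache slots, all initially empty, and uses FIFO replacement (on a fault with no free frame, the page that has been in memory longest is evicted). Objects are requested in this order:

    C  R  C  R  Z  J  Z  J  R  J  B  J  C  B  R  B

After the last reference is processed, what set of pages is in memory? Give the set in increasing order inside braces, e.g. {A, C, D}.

C → miss, frames [C]
R → miss, frames [C, R]
C → hit
R → hit
Z → miss, evict C, frames [R, Z]
J → miss, evict R, frames [Z, J]
Z → hit
J → hit
R → miss, evict Z, frames [J, R]
J → hit
B → miss, evict J, frames [R, B]
J → miss, evict R, frames [B, J]
C → miss, evict B, frames [J, C]
B → miss, evict J, frames [C, B]
R → miss, evict C, frames [B, R]
B → hit

{B, R}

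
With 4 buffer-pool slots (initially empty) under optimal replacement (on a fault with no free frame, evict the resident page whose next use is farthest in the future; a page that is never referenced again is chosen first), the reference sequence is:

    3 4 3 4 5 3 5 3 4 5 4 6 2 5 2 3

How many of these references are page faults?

3 -> miss, frames {3}
4 -> miss, frames {3,4}
3 -> hit
4 -> hit
5 -> miss, frames {3,4,5}
3 -> hit
5 -> hit
3 -> hit
4 -> hit
5 -> hit
4 -> hit
6 -> miss, frames {3,4,5,6}
2 -> miss, evict 6, frames {3,4,5,2}
5 -> hit
2 -> hit
3 -> hit
Page faults: 5.

5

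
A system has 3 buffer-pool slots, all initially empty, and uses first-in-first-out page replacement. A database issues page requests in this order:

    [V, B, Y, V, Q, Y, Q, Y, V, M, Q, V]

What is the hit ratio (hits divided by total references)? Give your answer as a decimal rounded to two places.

0.50

V → miss, frames [V]
B → miss, frames [V, B]
Y → miss, frames [V, B, Y]
V → hit
Q → miss, evict V, frames [B, Y, Q]
Y → hit
Q → hit
Y → hit
V → miss, evict B, frames [Y, Q, V]
M → miss, evict Y, frames [Q, V, M]
Q → hit
V → hit
Hits: 6 of 12 references → 6/12 = 0.5000.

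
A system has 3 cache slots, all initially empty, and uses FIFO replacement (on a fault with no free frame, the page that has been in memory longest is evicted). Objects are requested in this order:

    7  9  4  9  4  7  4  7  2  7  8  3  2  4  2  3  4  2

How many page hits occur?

7 → fault, frames [7]
9 → fault, frames [7, 9]
4 → fault, frames [7, 9, 4]
9 → hit
4 → hit
7 → hit
4 → hit
7 → hit
2 → fault, evict 7, frames [9, 4, 2]
7 → fault, evict 9, frames [4, 2, 7]
8 → fault, evict 4, frames [2, 7, 8]
3 → fault, evict 2, frames [7, 8, 3]
2 → fault, evict 7, frames [8, 3, 2]
4 → fault, evict 8, frames [3, 2, 4]
2 → hit
3 → hit
4 → hit
2 → hit
Hits: 9.

9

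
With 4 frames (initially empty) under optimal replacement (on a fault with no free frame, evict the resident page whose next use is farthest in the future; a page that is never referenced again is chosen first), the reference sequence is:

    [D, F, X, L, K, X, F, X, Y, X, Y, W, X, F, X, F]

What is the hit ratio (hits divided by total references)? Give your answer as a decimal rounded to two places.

0.56

D → fault, frames [D]
F → fault, frames [D, F]
X → fault, frames [D, F, X]
L → fault, frames [D, F, X, L]
K → fault, evict L, frames [D, F, X, K]
X → hit
F → hit
X → hit
Y → fault, evict K, frames [D, F, X, Y]
X → hit
Y → hit
W → fault, evict Y, frames [D, F, X, W]
X → hit
F → hit
X → hit
F → hit
Hits: 9 of 16 references → 9/16 = 0.5625.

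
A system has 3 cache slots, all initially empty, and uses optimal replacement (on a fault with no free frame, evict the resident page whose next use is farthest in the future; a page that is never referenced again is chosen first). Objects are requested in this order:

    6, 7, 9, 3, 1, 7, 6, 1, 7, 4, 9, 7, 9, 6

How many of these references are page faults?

7

6 → miss, frames {6}
7 → miss, frames {6,7}
9 → miss, frames {6,7,9}
3 → miss, evict 9, frames {6,7,3}
1 → miss, evict 3, frames {6,7,1}
7 → hit
6 → hit
1 → hit
7 → hit
4 → miss, evict 1, frames {6,7,4}
9 → miss, evict 4, frames {6,7,9}
7 → hit
9 → hit
6 → hit
Page faults: 7.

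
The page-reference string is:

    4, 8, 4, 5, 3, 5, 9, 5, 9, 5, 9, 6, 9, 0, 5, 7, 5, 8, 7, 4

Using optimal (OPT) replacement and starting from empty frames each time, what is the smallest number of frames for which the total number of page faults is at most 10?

3

f=1: 20 faults
f=2: 11 faults
f=3: 10 faults
f=4: 9 faults
f=5: 8 faults
f=6: 8 faults
f=7: 8 faults
f=8: 8 faults
Smallest f with faults ≤ 10 is 3.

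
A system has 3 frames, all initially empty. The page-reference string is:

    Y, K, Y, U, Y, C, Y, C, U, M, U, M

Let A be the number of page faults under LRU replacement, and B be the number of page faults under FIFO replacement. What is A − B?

-2

Under LRU: F F . F . F . . . F . . → 5 faults.
Under FIFO: F F . F . F F . . F F . → 7 faults.
A − B = 5 − 7 = -2.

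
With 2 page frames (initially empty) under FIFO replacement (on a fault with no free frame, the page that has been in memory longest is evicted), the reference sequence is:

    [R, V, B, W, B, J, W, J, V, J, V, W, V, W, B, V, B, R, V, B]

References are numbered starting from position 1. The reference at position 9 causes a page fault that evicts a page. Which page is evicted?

pos 1: R -> miss, frames {R}
pos 2: V -> miss, frames {R,V}
pos 3: B -> miss, evict R, frames {V,B}
pos 4: W -> miss, evict V, frames {B,W}
pos 5: B -> hit
pos 6: J -> miss, evict B, frames {W,J}
pos 7: W -> hit
pos 8: J -> hit
pos 9: V -> miss, evict W, frames {J,V}
At position 9, page W is evicted.

W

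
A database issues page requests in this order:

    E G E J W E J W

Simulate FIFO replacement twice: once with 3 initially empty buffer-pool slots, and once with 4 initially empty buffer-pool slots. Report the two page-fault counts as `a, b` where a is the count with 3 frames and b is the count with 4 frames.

5, 4

3 frames: F F . F F F . . → 5 faults.
4 frames: F F . F F . . . → 4 faults.
4 < 5: adding a frame reduced faults, as is typical.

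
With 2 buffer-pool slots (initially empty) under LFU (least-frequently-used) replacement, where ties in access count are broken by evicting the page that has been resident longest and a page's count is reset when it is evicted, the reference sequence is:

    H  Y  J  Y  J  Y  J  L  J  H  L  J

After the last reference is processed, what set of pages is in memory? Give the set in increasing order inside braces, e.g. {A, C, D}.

{J, L}

H: fault, frames (H)
Y: fault, frames (H Y)
J: fault, evict H, frames (Y J)
Y: hit
J: hit
Y: hit
J: hit
L: fault, evict Y, frames (J L)
J: hit
H: fault, evict L, frames (J H)
L: fault, evict H, frames (J L)
J: hit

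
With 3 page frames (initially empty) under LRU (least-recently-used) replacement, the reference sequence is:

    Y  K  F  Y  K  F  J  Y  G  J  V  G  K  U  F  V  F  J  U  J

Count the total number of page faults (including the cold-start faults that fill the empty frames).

Y -> miss, frames {Y}
K -> miss, frames {Y,K}
F -> miss, frames {Y,K,F}
Y -> hit
K -> hit
F -> hit
J -> miss, evict Y, frames {K,F,J}
Y -> miss, evict K, frames {F,J,Y}
G -> miss, evict F, frames {J,Y,G}
J -> hit
V -> miss, evict Y, frames {G,J,V}
G -> hit
K -> miss, evict J, frames {V,G,K}
U -> miss, evict V, frames {G,K,U}
F -> miss, evict G, frames {K,U,F}
V -> miss, evict K, frames {U,F,V}
F -> hit
J -> miss, evict U, frames {V,F,J}
U -> miss, evict V, frames {F,J,U}
J -> hit
Page faults: 13.

13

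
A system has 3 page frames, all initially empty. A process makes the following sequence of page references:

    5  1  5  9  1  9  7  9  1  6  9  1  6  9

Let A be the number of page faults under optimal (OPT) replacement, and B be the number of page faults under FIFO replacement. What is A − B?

-2

Under OPT: F F . F . . F . . F . . . . → 5 faults.
Under FIFO: F F . F . . F . . F . F . F → 7 faults.
A − B = 5 − 7 = -2.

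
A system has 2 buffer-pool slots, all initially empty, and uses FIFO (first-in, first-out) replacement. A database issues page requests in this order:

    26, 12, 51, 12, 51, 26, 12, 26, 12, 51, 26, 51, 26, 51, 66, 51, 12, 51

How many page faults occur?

10

26 → miss, frames [26]
12 → miss, frames [26, 12]
51 → miss, evict 26, frames [12, 51]
12 → hit
51 → hit
26 → miss, evict 12, frames [51, 26]
12 → miss, evict 51, frames [26, 12]
26 → hit
12 → hit
51 → miss, evict 26, frames [12, 51]
26 → miss, evict 12, frames [51, 26]
51 → hit
26 → hit
51 → hit
66 → miss, evict 51, frames [26, 66]
51 → miss, evict 26, frames [66, 51]
12 → miss, evict 66, frames [51, 12]
51 → hit
Page faults: 10.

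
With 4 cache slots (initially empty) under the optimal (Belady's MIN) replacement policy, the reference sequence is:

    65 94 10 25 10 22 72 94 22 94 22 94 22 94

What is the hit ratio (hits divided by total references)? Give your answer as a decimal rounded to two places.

65: fault, frames {65}
94: fault, frames {65,94}
10: fault, frames {65,94,10}
25: fault, frames {65,94,10,25}
10: hit
22: fault, evict 25, frames {65,94,10,22}
72: fault, evict 10, frames {65,94,22,72}
94: hit
22: hit
94: hit
22: hit
94: hit
22: hit
94: hit
Hits: 8 of 14 references → 8/14 = 0.5714.

0.57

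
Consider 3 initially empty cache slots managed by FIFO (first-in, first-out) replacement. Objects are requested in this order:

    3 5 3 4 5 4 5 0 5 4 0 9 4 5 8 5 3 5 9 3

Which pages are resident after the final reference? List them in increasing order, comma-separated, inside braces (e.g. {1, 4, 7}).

{3, 8, 9}

3 → miss, frames [3]
5 → miss, frames [3, 5]
3 → hit
4 → miss, frames [3, 5, 4]
5 → hit
4 → hit
5 → hit
0 → miss, evict 3, frames [5, 4, 0]
5 → hit
4 → hit
0 → hit
9 → miss, evict 5, frames [4, 0, 9]
4 → hit
5 → miss, evict 4, frames [0, 9, 5]
8 → miss, evict 0, frames [9, 5, 8]
5 → hit
3 → miss, evict 9, frames [5, 8, 3]
5 → hit
9 → miss, evict 5, frames [8, 3, 9]
3 → hit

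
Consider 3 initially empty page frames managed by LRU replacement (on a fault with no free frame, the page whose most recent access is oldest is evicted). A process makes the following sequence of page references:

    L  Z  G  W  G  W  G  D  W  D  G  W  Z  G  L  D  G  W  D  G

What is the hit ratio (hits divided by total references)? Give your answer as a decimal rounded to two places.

L: miss, frames {L}
Z: miss, frames {L,Z}
G: miss, frames {L,Z,G}
W: miss, evict L, frames {Z,G,W}
G: hit
W: hit
G: hit
D: miss, evict Z, frames {W,G,D}
W: hit
D: hit
G: hit
W: hit
Z: miss, evict D, frames {G,W,Z}
G: hit
L: miss, evict W, frames {Z,G,L}
D: miss, evict Z, frames {G,L,D}
G: hit
W: miss, evict L, frames {D,G,W}
D: hit
G: hit
Hits: 11 of 20 references → 11/20 = 0.5500.

0.55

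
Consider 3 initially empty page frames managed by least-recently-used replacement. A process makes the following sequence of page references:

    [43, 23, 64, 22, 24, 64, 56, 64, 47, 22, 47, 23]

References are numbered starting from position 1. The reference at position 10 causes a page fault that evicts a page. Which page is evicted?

56

pos 1: 43: fault, frames (43)
pos 2: 23: fault, frames (43 23)
pos 3: 64: fault, frames (43 23 64)
pos 4: 22: fault, evict 43, frames (23 64 22)
pos 5: 24: fault, evict 23, frames (64 22 24)
pos 6: 64: hit
pos 7: 56: fault, evict 22, frames (24 64 56)
pos 8: 64: hit
pos 9: 47: fault, evict 24, frames (56 64 47)
pos 10: 22: fault, evict 56, frames (64 47 22)
At position 10, page 56 is evicted.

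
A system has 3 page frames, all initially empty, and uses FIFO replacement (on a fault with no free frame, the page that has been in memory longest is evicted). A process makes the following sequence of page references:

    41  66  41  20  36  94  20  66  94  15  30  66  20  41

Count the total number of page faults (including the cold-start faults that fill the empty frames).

10

41 -> miss, frames (41)
66 -> miss, frames (41 66)
41 -> hit
20 -> miss, frames (41 66 20)
36 -> miss, evict 41, frames (66 20 36)
94 -> miss, evict 66, frames (20 36 94)
20 -> hit
66 -> miss, evict 20, frames (36 94 66)
94 -> hit
15 -> miss, evict 36, frames (94 66 15)
30 -> miss, evict 94, frames (66 15 30)
66 -> hit
20 -> miss, evict 66, frames (15 30 20)
41 -> miss, evict 15, frames (30 20 41)
Page faults: 10.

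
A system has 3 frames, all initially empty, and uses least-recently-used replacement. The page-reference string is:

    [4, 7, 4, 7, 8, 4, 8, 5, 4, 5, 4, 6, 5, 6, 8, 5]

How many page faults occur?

4 → fault, frames [4]
7 → fault, frames [4, 7]
4 → hit
7 → hit
8 → fault, frames [4, 7, 8]
4 → hit
8 → hit
5 → fault, evict 7, frames [4, 8, 5]
4 → hit
5 → hit
4 → hit
6 → fault, evict 8, frames [5, 4, 6]
5 → hit
6 → hit
8 → fault, evict 4, frames [5, 6, 8]
5 → hit
Page faults: 6.

6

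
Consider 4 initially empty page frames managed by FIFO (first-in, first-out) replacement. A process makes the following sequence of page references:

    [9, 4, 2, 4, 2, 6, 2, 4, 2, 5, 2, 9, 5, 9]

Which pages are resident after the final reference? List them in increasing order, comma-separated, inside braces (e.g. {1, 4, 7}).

{2, 5, 6, 9}

9 -> fault, frames [9]
4 -> fault, frames [9, 4]
2 -> fault, frames [9, 4, 2]
4 -> hit
2 -> hit
6 -> fault, frames [9, 4, 2, 6]
2 -> hit
4 -> hit
2 -> hit
5 -> fault, evict 9, frames [4, 2, 6, 5]
2 -> hit
9 -> fault, evict 4, frames [2, 6, 5, 9]
5 -> hit
9 -> hit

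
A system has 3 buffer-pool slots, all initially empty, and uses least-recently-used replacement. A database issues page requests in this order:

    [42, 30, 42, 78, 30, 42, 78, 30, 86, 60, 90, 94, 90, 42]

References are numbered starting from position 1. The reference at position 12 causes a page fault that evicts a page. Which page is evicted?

86

pos 1: 42 → fault, frames {42}
pos 2: 30 → fault, frames {42,30}
pos 3: 42 → hit
pos 4: 78 → fault, frames {30,42,78}
pos 5: 30 → hit
pos 6: 42 → hit
pos 7: 78 → hit
pos 8: 30 → hit
pos 9: 86 → fault, evict 42, frames {78,30,86}
pos 10: 60 → fault, evict 78, frames {30,86,60}
pos 11: 90 → fault, evict 30, frames {86,60,90}
pos 12: 94 → fault, evict 86, frames {60,90,94}
At position 12, page 86 is evicted.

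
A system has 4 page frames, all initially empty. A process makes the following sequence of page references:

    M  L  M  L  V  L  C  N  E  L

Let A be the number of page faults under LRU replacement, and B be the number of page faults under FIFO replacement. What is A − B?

Under LRU: F F . . F . F F F . → 6 faults.
Under FIFO: F F . . F . F F F F → 7 faults.
A − B = 6 − 7 = -1.

-1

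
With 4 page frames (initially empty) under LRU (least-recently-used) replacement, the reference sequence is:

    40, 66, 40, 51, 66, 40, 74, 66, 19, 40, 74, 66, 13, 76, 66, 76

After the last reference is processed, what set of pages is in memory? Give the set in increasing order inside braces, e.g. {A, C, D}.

{13, 66, 74, 76}

40 → fault, frames [40]
66 → fault, frames [40, 66]
40 → hit
51 → fault, frames [66, 40, 51]
66 → hit
40 → hit
74 → fault, frames [51, 66, 40, 74]
66 → hit
19 → fault, evict 51, frames [40, 74, 66, 19]
40 → hit
74 → hit
66 → hit
13 → fault, evict 19, frames [40, 74, 66, 13]
76 → fault, evict 40, frames [74, 66, 13, 76]
66 → hit
76 → hit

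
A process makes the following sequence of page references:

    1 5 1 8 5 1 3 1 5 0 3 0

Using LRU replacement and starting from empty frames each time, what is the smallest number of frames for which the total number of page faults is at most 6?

f=1: 12 faults
f=2: 9 faults
f=3: 6 faults
f=4: 5 faults
f=5: 5 faults
Smallest f with faults ≤ 6 is 3.

3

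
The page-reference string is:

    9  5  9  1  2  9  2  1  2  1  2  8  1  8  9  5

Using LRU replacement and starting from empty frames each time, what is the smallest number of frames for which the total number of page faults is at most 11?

f=1: 16 faults
f=2: 10 faults
f=3: 7 faults
f=4: 6 faults
f=5: 5 faults
Smallest f with faults ≤ 11 is 2.

2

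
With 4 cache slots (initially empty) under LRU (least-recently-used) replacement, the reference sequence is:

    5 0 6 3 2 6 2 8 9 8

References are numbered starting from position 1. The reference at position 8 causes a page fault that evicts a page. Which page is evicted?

0

pos 1: 5 → miss, frames [5]
pos 2: 0 → miss, frames [5, 0]
pos 3: 6 → miss, frames [5, 0, 6]
pos 4: 3 → miss, frames [5, 0, 6, 3]
pos 5: 2 → miss, evict 5, frames [0, 6, 3, 2]
pos 6: 6 → hit
pos 7: 2 → hit
pos 8: 8 → miss, evict 0, frames [3, 6, 2, 8]
At position 8, page 0 is evicted.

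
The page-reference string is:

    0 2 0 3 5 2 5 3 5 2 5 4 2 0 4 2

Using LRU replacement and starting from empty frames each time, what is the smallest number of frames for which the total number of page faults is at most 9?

3

f=1: 16 faults
f=2: 12 faults
f=3: 7 faults
f=4: 6 faults
f=5: 5 faults
Smallest f with faults ≤ 9 is 3.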